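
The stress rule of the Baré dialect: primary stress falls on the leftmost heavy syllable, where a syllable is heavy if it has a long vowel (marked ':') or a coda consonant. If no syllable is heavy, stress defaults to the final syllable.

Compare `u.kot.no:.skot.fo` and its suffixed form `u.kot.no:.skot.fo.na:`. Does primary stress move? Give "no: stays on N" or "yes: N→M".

Base `u.kot.no:.skot.fo` (5 syllables):
  Weights: 1 u L, 2 kot H, 3 no: H, 4 skot H, 5 fo L.
  Heavy syllables in the domain: 2, 3, 4. The leftmost is syllable 2 (kot).
  → primary stress on syllable 2.
Suffixed `u.kot.no:.skot.fo.na:` (6 syllables):
  Weights: 1 u L, 2 kot H, 3 no: H, 4 skot H, 5 fo L, 6 na: H.
  Heavy syllables in the domain: 2, 3, 4, 6. The leftmost is syllable 2 (kot).
  → primary stress on syllable 2.

no: stays on 2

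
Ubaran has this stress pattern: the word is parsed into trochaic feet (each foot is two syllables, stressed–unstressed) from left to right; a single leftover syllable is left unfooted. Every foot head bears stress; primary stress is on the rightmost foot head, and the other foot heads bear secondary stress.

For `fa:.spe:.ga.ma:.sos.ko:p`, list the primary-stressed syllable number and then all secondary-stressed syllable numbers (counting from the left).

primary 5, secondary 1, 3

Parse left to right into trochaic (ˈσσ) feet: (ˈfa:.spe:) (ˈga.ma:) (ˈsos.ko:p).
Foot heads (stressed positions): 1, 3, 5.
End Rule Rightmost: primary stress on the rightmost head = syllable 5.
Secondary stress on 1, 3: ˌfa:.spe:.ˌga.ma:.ˈsos.ko:p.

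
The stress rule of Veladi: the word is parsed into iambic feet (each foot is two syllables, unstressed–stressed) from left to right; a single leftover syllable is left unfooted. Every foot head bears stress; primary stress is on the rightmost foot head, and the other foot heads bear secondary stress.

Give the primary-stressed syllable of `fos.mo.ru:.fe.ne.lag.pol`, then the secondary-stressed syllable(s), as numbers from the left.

primary 6, secondary 2, 4

Parse left to right into iambic (σˈσ) feet: (fos.ˈmo) (ru:.ˈfe) (ne.ˈlag) pol. Syllable 7 is left unfooted.
Foot heads (stressed positions): 2, 4, 6.
End Rule Rightmost: primary stress on the rightmost head = syllable 6.
Secondary stress on 2, 4: fos.ˌmo.ru:.ˌfe.ne.ˈlag.pol.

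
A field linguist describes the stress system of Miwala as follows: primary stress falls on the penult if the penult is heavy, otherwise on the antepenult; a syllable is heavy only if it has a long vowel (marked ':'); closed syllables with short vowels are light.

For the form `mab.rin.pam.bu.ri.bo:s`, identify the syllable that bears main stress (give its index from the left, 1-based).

Weights: 4 bu L, 5 ri L, 6 bo:s H.
The penult (syllable 5, ri) is light, so stress falls on the antepenult (syllable 4, bu).
Primary stress: syllable 4 → mab.rin.pam.ˈbu.ri.bo:s.

4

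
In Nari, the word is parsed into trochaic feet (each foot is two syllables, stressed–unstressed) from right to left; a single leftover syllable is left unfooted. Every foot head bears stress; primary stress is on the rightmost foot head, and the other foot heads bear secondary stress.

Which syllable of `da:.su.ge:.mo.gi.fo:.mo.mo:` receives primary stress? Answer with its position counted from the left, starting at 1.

Parse right to left into trochaic (ˈσσ) feet: (ˈda:.su) (ˈge:.mo) (ˈgi.fo:) (ˈmo.mo:).
Foot heads (stressed positions): 1, 3, 5, 7.
End Rule Rightmost: primary stress on the rightmost head = syllable 7.
Primary stress: syllable 7 → da:.su.ge:.mo.gi.fo:.ˈmo.mo:.

7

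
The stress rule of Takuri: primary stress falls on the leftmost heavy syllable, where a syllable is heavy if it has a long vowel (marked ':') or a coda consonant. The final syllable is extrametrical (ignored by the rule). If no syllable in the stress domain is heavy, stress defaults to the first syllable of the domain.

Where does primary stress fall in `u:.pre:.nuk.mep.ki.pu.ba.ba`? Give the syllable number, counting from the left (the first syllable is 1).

The final syllable (8, ba) is extrametrical; the stress domain is syllables 1–7.
Weights: 1 u: H, 2 pre: H, 3 nuk H, 4 mep H, 5 ki L, 6 pu L, 7 ba L.
Heavy syllables in the domain: 1, 2, 3, 4. The leftmost is syllable 1 (u:).
Primary stress: syllable 1 → ˈu:.pre:.nuk.mep.ki.pu.ba.ba.

1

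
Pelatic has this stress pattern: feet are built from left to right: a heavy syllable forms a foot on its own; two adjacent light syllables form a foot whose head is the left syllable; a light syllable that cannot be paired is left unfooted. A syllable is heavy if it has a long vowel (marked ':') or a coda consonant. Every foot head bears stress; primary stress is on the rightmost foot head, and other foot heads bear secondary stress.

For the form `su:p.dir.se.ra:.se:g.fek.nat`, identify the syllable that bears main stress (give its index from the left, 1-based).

Weights: 1 su:p H, 2 dir H, 3 se L, 4 ra: H, 5 se:g H, 6 fek H, 7 nat H.
Parse left to right (heavy = foot alone; LL = one foot; stranded L unfooted): (ˈsu:p) (ˈdir) se (ˈra:) (ˈse:g) (ˈfek) (ˈnat).
Foot heads: 1, 2, 4, 5, 6, 7.
Primary stress on the rightmost head = syllable 7.
Primary stress: syllable 7 → su:p.dir.se.ra:.se:g.fek.ˈnat.

7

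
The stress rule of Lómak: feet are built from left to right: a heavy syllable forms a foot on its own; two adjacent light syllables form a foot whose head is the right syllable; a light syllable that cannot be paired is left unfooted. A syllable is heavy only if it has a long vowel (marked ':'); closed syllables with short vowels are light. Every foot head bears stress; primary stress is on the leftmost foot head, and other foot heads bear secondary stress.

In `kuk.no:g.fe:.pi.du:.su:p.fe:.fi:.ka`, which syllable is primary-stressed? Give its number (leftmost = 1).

2

Weights: 1 kuk L, 2 no:g H, 3 fe: H, 4 pi L, 5 du: H, 6 su:p H, 7 fe: H, 8 fi: H, 9 ka L.
Parse left to right (heavy = foot alone; LL = one foot; stranded L unfooted): kuk (ˈno:g) (ˈfe:) pi (ˈdu:) (ˈsu:p) (ˈfe:) (ˈfi:) ka.
Foot heads: 2, 3, 5, 6, 7, 8.
Primary stress on the leftmost head = syllable 2.
Primary stress: syllable 2 → kuk.ˈno:g.fe:.pi.du:.su:p.fe:.fi:.ka.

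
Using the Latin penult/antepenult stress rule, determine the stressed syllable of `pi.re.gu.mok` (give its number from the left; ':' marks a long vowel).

2

Classical Latin: stress the penult if heavy (long vowel or closed), else the antepenult.
Weights: 2 re L, 3 gu L, 4 mok H.
The penult (syllable 3, gu) is light, so stress falls on the antepenult (syllable 2, re).
Stress on syllable 2: pi.ˈre.gu.mok.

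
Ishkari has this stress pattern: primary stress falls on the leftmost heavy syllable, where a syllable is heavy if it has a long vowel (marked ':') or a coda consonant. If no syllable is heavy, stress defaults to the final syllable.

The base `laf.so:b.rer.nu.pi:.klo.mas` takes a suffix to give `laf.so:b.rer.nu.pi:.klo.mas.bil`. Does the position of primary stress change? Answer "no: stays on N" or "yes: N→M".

no: stays on 1

Base `laf.so:b.rer.nu.pi:.klo.mas` (7 syllables):
  Weights: 1 laf H, 2 so:b H, 3 rer H, 4 nu L, 5 pi: H, 6 klo L, 7 mas H.
  Heavy syllables in the domain: 1, 2, 3, 5, 7. The leftmost is syllable 1 (laf).
  → primary stress on syllable 1.
Suffixed `laf.so:b.rer.nu.pi:.klo.mas.bil` (8 syllables):
  Weights: 1 laf H, 2 so:b H, 3 rer H, 4 nu L, 5 pi: H, 6 klo L, 7 mas H, 8 bil H.
  Heavy syllables in the domain: 1, 2, 3, 5, 7, 8. The leftmost is syllable 1 (laf).
  → primary stress on syllable 1.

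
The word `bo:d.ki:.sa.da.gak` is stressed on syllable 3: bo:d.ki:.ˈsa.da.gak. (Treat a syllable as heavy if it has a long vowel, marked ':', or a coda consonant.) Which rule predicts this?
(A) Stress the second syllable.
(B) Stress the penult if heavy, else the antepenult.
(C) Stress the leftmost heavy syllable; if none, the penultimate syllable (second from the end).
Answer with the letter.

Rule A → syllable 2 (observed: 3).
Rule B → syllable 3 ✓.
Rule C → syllable 1 (observed: 3).

B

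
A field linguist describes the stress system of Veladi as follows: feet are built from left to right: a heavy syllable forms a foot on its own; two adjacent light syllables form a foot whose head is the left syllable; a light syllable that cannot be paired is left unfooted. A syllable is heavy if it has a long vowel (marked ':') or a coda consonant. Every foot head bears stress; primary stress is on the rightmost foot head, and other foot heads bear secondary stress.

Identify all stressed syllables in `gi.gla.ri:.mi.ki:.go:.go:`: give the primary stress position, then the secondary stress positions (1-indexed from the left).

primary 7, secondary 1, 3, 5, 6

Weights: 1 gi L, 2 gla L, 3 ri: H, 4 mi L, 5 ki: H, 6 go: H, 7 go: H.
Parse left to right (heavy = foot alone; LL = one foot; stranded L unfooted): (ˈgi.gla) (ˈri:) mi (ˈki:) (ˈgo:) (ˈgo:).
Foot heads: 1, 3, 5, 6, 7.
Primary stress on the rightmost head = syllable 7.
Secondary stress on 1, 3, 5, 6: ˌgi.gla.ˌri:.mi.ˌki:.ˌgo:.ˈgo:.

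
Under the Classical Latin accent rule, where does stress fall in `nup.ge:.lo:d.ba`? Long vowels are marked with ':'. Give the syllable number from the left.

3

Classical Latin: stress the penult if heavy (long vowel or closed), else the antepenult.
Weights: 2 ge: H, 3 lo:d H, 4 ba L.
The penult (syllable 3, lo:d) is heavy, so it takes stress.
Stress on syllable 3: nup.ge:.ˈlo:d.ba.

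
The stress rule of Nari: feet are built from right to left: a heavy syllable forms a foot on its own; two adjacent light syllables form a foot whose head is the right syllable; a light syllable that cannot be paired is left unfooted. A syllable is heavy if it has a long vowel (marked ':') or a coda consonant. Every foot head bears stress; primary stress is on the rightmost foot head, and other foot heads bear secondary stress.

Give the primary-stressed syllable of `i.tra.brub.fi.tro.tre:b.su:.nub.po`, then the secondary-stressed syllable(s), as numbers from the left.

primary 8, secondary 2, 3, 5, 6, 7

Weights: 1 i L, 2 tra L, 3 brub H, 4 fi L, 5 tro L, 6 tre:b H, 7 su: H, 8 nub H, 9 po L.
Parse right to left (heavy = foot alone; LL = one foot; stranded L unfooted): (i.ˈtra) (ˈbrub) (fi.ˈtro) (ˈtre:b) (ˈsu:) (ˈnub) po.
Foot heads: 2, 3, 5, 6, 7, 8.
Primary stress on the rightmost head = syllable 8.
Secondary stress on 2, 3, 5, 6, 7: i.ˌtra.ˌbrub.fi.ˌtro.ˌtre:b.ˌsu:.ˈnub.po.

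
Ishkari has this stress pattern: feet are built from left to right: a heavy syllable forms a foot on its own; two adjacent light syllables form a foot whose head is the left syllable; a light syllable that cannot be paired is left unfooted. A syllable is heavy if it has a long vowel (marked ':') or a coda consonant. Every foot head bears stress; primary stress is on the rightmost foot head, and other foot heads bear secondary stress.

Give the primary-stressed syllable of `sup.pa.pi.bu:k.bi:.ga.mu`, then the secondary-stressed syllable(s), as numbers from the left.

primary 6, secondary 1, 2, 4, 5

Weights: 1 sup H, 2 pa L, 3 pi L, 4 bu:k H, 5 bi: H, 6 ga L, 7 mu L.
Parse left to right (heavy = foot alone; LL = one foot; stranded L unfooted): (ˈsup) (ˈpa.pi) (ˈbu:k) (ˈbi:) (ˈga.mu).
Foot heads: 1, 2, 4, 5, 6.
Primary stress on the rightmost head = syllable 6.
Secondary stress on 1, 2, 4, 5: ˌsup.ˌpa.pi.ˌbu:k.ˌbi:.ˈga.mu.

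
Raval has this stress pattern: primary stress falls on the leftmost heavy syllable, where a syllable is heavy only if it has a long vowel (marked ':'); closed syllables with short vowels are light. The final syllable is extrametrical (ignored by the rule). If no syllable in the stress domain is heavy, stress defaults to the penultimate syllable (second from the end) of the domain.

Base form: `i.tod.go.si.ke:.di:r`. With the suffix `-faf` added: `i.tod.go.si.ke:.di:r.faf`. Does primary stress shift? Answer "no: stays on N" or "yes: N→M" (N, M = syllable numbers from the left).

no: stays on 5

Base `i.tod.go.si.ke:.di:r` (6 syllables):
  The final syllable (6, di:r) is extrametrical; the stress domain is syllables 1–5.
  Weights: 1 i L, 2 tod L, 3 go L, 4 si L, 5 ke: H.
  Heavy syllables in the domain: 5. The leftmost is syllable 5 (ke:).
  → primary stress on syllable 5.
Suffixed `i.tod.go.si.ke:.di:r.faf` (7 syllables):
  The final syllable (7, faf) is extrametrical; the stress domain is syllables 1–6.
  Weights: 1 i L, 2 tod L, 3 go L, 4 si L, 5 ke: H, 6 di:r H.
  Heavy syllables in the domain: 5, 6. The leftmost is syllable 5 (ke:).
  → primary stress on syllable 5.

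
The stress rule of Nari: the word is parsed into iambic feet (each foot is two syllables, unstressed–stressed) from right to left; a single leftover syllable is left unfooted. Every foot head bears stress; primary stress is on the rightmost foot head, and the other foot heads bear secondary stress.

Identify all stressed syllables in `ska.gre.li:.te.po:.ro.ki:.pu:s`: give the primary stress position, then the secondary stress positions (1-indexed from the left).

Parse right to left into iambic (σˈσ) feet: (ska.ˈgre) (li:.ˈte) (po:.ˈro) (ki:.ˈpu:s).
Foot heads (stressed positions): 2, 4, 6, 8.
End Rule Rightmost: primary stress on the rightmost head = syllable 8.
Secondary stress on 2, 4, 6: ska.ˌgre.li:.ˌte.po:.ˌro.ki:.ˈpu:s.

primary 8, secondary 2, 4, 6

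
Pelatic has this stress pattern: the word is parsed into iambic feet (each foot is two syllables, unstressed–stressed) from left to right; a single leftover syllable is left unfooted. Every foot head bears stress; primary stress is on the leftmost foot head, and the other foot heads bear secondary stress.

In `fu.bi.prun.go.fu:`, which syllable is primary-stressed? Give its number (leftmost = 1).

Parse left to right into iambic (σˈσ) feet: (fu.ˈbi) (prun.ˈgo) fu:. Syllable 5 is left unfooted.
Foot heads (stressed positions): 2, 4.
End Rule Leftmost: primary stress on the leftmost head = syllable 2.
Primary stress: syllable 2 → fu.ˈbi.prun.go.fu:.

2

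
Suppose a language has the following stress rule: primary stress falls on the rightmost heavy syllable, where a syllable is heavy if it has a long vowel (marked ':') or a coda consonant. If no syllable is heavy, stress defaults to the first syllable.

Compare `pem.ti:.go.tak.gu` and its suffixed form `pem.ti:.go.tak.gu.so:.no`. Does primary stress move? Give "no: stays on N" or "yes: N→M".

yes: 4→6

Base `pem.ti:.go.tak.gu` (5 syllables):
  Weights: 1 pem H, 2 ti: H, 3 go L, 4 tak H, 5 gu L.
  Heavy syllables in the domain: 1, 2, 4. The rightmost is syllable 4 (tak).
  → primary stress on syllable 4.
Suffixed `pem.ti:.go.tak.gu.so:.no` (7 syllables):
  Weights: 1 pem H, 2 ti: H, 3 go L, 4 tak H, 5 gu L, 6 so: H, 7 no L.
  Heavy syllables in the domain: 1, 2, 4, 6. The rightmost is syllable 6 (so:).
  → primary stress on syllable 6.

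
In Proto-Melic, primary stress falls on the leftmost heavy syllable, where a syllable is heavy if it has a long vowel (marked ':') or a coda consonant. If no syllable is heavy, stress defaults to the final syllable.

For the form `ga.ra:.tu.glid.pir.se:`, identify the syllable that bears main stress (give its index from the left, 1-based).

Weights: 1 ga L, 2 ra: H, 3 tu L, 4 glid H, 5 pir H, 6 se: H.
Heavy syllables in the domain: 2, 4, 5, 6. The leftmost is syllable 2 (ra:).
Primary stress: syllable 2 → ga.ˈra:.tu.glid.pir.se:.

2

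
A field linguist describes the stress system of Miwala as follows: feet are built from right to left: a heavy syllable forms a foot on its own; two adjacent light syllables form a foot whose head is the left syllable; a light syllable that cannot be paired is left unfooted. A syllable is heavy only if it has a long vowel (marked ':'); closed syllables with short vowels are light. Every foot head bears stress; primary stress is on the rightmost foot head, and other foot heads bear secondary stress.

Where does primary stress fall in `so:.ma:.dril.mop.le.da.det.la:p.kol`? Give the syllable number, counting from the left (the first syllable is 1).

8

Weights: 1 so: H, 2 ma: H, 3 dril L, 4 mop L, 5 le L, 6 da L, 7 det L, 8 la:p H, 9 kol L.
Parse right to left (heavy = foot alone; LL = one foot; stranded L unfooted): (ˈso:) (ˈma:) dril (ˈmop.le) (ˈda.det) (ˈla:p) kol.
Foot heads: 1, 2, 4, 6, 8.
Primary stress on the rightmost head = syllable 8.
Primary stress: syllable 8 → so:.ma:.dril.mop.le.da.det.ˈla:p.kol.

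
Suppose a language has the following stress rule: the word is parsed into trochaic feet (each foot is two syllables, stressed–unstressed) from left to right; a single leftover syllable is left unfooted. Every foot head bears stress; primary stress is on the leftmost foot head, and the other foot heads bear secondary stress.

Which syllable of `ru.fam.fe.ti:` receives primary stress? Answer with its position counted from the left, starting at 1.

1

Parse left to right into trochaic (ˈσσ) feet: (ˈru.fam) (ˈfe.ti:).
Foot heads (stressed positions): 1, 3.
End Rule Leftmost: primary stress on the leftmost head = syllable 1.
Primary stress: syllable 1 → ˈru.fam.fe.ti:.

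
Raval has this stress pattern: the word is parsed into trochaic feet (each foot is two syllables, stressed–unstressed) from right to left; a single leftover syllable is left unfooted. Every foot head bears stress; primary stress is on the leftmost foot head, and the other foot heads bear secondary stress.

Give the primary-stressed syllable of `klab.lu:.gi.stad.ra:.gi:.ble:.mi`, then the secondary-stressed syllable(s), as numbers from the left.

Parse right to left into trochaic (ˈσσ) feet: (ˈklab.lu:) (ˈgi.stad) (ˈra:.gi:) (ˈble:.mi).
Foot heads (stressed positions): 1, 3, 5, 7.
End Rule Leftmost: primary stress on the leftmost head = syllable 1.
Secondary stress on 3, 5, 7: ˈklab.lu:.ˌgi.stad.ˌra:.gi:.ˌble:.mi.

primary 1, secondary 3, 5, 7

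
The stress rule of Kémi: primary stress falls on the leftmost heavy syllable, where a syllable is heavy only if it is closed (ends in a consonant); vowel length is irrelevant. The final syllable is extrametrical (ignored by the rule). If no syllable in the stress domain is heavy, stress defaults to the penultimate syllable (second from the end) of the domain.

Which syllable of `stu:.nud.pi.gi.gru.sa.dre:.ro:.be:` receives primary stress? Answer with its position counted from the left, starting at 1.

The final syllable (9, be:) is extrametrical; the stress domain is syllables 1–8.
Weights: 1 stu: L, 2 nud H, 3 pi L, 4 gi L, 5 gru L, 6 sa L, 7 dre: L, 8 ro: L.
Heavy syllables in the domain: 2. The leftmost is syllable 2 (nud).
Primary stress: syllable 2 → stu:.ˈnud.pi.gi.gru.sa.dre:.ro:.be:.

2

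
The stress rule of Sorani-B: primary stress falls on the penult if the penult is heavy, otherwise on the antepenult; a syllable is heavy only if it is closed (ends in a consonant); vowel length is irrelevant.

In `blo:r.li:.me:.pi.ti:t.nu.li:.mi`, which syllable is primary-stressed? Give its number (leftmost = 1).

6

Weights: 6 nu L, 7 li: L, 8 mi L.
The penult (syllable 7, li:) is light, so stress falls on the antepenult (syllable 6, nu).
Primary stress: syllable 6 → blo:r.li:.me:.pi.ti:t.ˈnu.li:.mi.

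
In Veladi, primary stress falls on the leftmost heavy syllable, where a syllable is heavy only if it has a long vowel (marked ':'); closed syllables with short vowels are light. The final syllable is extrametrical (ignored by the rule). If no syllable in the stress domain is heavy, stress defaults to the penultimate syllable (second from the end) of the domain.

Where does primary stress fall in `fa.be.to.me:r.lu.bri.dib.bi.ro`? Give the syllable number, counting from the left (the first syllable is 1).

The final syllable (9, ro) is extrametrical; the stress domain is syllables 1–8.
Weights: 1 fa L, 2 be L, 3 to L, 4 me:r H, 5 lu L, 6 bri L, 7 dib L, 8 bi L.
Heavy syllables in the domain: 4. The leftmost is syllable 4 (me:r).
Primary stress: syllable 4 → fa.be.to.ˈme:r.lu.bri.dib.bi.ro.

4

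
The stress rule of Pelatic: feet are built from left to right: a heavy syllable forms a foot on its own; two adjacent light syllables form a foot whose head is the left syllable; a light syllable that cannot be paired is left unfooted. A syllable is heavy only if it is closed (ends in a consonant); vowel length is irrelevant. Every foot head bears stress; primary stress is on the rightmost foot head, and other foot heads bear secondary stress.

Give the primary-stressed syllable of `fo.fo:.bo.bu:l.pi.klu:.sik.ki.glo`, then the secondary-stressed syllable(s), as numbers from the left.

Weights: 1 fo L, 2 fo: L, 3 bo L, 4 bu:l H, 5 pi L, 6 klu: L, 7 sik H, 8 ki L, 9 glo L.
Parse left to right (heavy = foot alone; LL = one foot; stranded L unfooted): (ˈfo.fo:) bo (ˈbu:l) (ˈpi.klu:) (ˈsik) (ˈki.glo).
Foot heads: 1, 4, 5, 7, 8.
Primary stress on the rightmost head = syllable 8.
Secondary stress on 1, 4, 5, 7: ˌfo.fo:.bo.ˌbu:l.ˌpi.klu:.ˌsik.ˈki.glo.

primary 8, secondary 1, 4, 5, 7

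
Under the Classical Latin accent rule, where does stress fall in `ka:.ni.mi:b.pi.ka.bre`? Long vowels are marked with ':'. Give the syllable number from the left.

Classical Latin: stress the penult if heavy (long vowel or closed), else the antepenult.
Weights: 4 pi L, 5 ka L, 6 bre L.
The penult (syllable 5, ka) is light, so stress falls on the antepenult (syllable 4, pi).
Stress on syllable 4: ka:.ni.mi:b.ˈpi.ka.bre.

4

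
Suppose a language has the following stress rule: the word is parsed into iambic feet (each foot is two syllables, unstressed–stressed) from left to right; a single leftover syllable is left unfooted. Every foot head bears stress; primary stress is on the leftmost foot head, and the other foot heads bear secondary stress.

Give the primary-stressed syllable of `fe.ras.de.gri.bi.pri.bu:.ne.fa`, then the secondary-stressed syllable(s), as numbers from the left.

Parse left to right into iambic (σˈσ) feet: (fe.ˈras) (de.ˈgri) (bi.ˈpri) (bu:.ˈne) fa. Syllable 9 is left unfooted.
Foot heads (stressed positions): 2, 4, 6, 8.
End Rule Leftmost: primary stress on the leftmost head = syllable 2.
Secondary stress on 4, 6, 8: fe.ˈras.de.ˌgri.bi.ˌpri.bu:.ˌne.fa.

primary 2, secondary 4, 6, 8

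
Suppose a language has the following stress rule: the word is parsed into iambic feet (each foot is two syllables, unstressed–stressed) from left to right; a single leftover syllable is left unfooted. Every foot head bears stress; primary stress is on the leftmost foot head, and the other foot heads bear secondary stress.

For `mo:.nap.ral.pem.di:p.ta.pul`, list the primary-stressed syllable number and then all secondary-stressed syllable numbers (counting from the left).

Parse left to right into iambic (σˈσ) feet: (mo:.ˈnap) (ral.ˈpem) (di:p.ˈta) pul. Syllable 7 is left unfooted.
Foot heads (stressed positions): 2, 4, 6.
End Rule Leftmost: primary stress on the leftmost head = syllable 2.
Secondary stress on 4, 6: mo:.ˈnap.ral.ˌpem.di:p.ˌta.pul.

primary 2, secondary 4, 6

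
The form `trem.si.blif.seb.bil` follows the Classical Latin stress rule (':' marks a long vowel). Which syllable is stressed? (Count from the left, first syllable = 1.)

Classical Latin: stress the penult if heavy (long vowel or closed), else the antepenult.
Weights: 3 blif H, 4 seb H, 5 bil H.
The penult (syllable 4, seb) is heavy, so it takes stress.
Stress on syllable 4: trem.si.blif.ˈseb.bil.

4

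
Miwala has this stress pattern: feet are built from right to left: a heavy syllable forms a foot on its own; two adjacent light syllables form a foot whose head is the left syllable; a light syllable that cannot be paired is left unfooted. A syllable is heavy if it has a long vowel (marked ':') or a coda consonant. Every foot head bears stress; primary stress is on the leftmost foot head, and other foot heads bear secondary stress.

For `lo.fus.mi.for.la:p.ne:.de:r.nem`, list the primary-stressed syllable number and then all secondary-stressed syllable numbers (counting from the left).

primary 2, secondary 4, 5, 6, 7, 8

Weights: 1 lo L, 2 fus H, 3 mi L, 4 for H, 5 la:p H, 6 ne: H, 7 de:r H, 8 nem H.
Parse right to left (heavy = foot alone; LL = one foot; stranded L unfooted): lo (ˈfus) mi (ˈfor) (ˈla:p) (ˈne:) (ˈde:r) (ˈnem).
Foot heads: 2, 4, 5, 6, 7, 8.
Primary stress on the leftmost head = syllable 2.
Secondary stress on 4, 5, 6, 7, 8: lo.ˈfus.mi.ˌfor.ˌla:p.ˌne:.ˌde:r.ˌnem.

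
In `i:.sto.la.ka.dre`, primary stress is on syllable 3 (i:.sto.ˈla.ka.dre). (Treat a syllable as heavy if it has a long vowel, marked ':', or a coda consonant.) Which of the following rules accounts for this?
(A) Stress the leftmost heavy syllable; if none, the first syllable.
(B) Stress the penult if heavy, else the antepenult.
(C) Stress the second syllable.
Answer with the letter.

Rule A → syllable 1 (observed: 3).
Rule B → syllable 3 ✓.
Rule C → syllable 2 (observed: 3).

B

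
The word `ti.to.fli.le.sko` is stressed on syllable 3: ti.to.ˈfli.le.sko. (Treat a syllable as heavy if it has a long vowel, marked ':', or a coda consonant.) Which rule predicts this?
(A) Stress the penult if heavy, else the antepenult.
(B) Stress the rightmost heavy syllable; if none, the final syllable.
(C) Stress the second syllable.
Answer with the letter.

A

Rule A → syllable 3 ✓.
Rule B → syllable 5 (observed: 3).
Rule C → syllable 2 (observed: 3).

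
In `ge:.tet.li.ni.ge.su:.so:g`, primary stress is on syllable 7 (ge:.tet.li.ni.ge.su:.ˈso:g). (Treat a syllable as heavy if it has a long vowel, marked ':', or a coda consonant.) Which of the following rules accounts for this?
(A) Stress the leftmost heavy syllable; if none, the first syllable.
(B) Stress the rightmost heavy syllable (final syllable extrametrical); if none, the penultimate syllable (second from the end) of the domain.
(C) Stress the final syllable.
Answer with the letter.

Rule A → syllable 1 (observed: 7).
Rule B → syllable 6 (observed: 7).
Rule C → syllable 7 ✓.

C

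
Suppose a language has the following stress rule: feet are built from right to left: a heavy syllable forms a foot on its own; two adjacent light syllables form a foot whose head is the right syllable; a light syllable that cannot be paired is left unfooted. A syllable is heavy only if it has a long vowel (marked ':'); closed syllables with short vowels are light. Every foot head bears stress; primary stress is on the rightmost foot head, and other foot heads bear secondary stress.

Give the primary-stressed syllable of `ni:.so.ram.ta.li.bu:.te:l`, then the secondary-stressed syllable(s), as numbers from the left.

Weights: 1 ni: H, 2 so L, 3 ram L, 4 ta L, 5 li L, 6 bu: H, 7 te:l H.
Parse right to left (heavy = foot alone; LL = one foot; stranded L unfooted): (ˈni:) (so.ˈram) (ta.ˈli) (ˈbu:) (ˈte:l).
Foot heads: 1, 3, 5, 6, 7.
Primary stress on the rightmost head = syllable 7.
Secondary stress on 1, 3, 5, 6: ˌni:.so.ˌram.ta.ˌli.ˌbu:.ˈte:l.

primary 7, secondary 1, 3, 5, 6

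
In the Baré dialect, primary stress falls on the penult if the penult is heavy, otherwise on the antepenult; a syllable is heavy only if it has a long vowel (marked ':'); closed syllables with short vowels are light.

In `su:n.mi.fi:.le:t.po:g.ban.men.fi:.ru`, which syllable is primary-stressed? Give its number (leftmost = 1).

Weights: 7 men L, 8 fi: H, 9 ru L.
The penult (syllable 8, fi:) is heavy, so it takes stress.
Primary stress: syllable 8 → su:n.mi.fi:.le:t.po:g.ban.men.ˈfi:.ru.

8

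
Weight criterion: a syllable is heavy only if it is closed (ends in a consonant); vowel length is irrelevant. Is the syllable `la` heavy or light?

`la`: short vowel, open (no coda). Open (no coda) → light.

light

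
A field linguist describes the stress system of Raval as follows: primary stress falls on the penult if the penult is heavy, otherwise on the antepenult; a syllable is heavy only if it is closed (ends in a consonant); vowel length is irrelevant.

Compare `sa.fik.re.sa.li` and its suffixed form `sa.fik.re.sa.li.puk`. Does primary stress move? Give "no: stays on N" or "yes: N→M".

Base `sa.fik.re.sa.li` (5 syllables):
  Weights: 3 re L, 4 sa L, 5 li L.
  The penult (syllable 4, sa) is light, so stress falls on the antepenult (syllable 3, re).
  → primary stress on syllable 3.
Suffixed `sa.fik.re.sa.li.puk` (6 syllables):
  Weights: 4 sa L, 5 li L, 6 puk H.
  The penult (syllable 5, li) is light, so stress falls on the antepenult (syllable 4, sa).
  → primary stress on syllable 4.

yes: 3→4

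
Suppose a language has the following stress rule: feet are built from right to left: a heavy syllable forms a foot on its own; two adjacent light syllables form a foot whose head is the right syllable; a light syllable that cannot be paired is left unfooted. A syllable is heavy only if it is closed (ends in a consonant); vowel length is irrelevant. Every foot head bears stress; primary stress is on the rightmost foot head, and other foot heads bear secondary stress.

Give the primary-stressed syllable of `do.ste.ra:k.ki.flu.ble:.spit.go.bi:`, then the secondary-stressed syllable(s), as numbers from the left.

primary 9, secondary 2, 3, 6, 7

Weights: 1 do L, 2 ste L, 3 ra:k H, 4 ki L, 5 flu L, 6 ble: L, 7 spit H, 8 go L, 9 bi: L.
Parse right to left (heavy = foot alone; LL = one foot; stranded L unfooted): (do.ˈste) (ˈra:k) ki (flu.ˈble:) (ˈspit) (go.ˈbi:).
Foot heads: 2, 3, 6, 7, 9.
Primary stress on the rightmost head = syllable 9.
Secondary stress on 2, 3, 6, 7: do.ˌste.ˌra:k.ki.flu.ˌble:.ˌspit.go.ˈbi:.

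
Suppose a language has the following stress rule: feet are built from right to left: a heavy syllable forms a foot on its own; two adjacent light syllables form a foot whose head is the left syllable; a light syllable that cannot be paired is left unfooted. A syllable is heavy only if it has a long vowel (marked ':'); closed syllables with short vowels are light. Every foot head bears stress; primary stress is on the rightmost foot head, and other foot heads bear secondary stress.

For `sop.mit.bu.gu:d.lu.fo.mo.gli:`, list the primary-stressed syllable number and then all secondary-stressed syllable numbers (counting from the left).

Weights: 1 sop L, 2 mit L, 3 bu L, 4 gu:d H, 5 lu L, 6 fo L, 7 mo L, 8 gli: H.
Parse right to left (heavy = foot alone; LL = one foot; stranded L unfooted): sop (ˈmit.bu) (ˈgu:d) lu (ˈfo.mo) (ˈgli:).
Foot heads: 2, 4, 6, 8.
Primary stress on the rightmost head = syllable 8.
Secondary stress on 2, 4, 6: sop.ˌmit.bu.ˌgu:d.lu.ˌfo.mo.ˈgli:.

primary 8, secondary 2, 4, 6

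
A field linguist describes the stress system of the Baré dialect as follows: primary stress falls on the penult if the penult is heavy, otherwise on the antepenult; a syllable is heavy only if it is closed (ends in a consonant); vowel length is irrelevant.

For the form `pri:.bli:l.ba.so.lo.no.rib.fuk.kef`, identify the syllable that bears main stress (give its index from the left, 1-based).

Weights: 7 rib H, 8 fuk H, 9 kef H.
The penult (syllable 8, fuk) is heavy, so it takes stress.
Primary stress: syllable 8 → pri:.bli:l.ba.so.lo.no.rib.ˈfuk.kef.

8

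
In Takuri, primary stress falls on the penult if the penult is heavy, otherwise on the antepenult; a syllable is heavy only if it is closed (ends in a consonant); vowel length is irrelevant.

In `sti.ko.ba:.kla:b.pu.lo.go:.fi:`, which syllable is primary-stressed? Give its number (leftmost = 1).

6

Weights: 6 lo L, 7 go: L, 8 fi: L.
The penult (syllable 7, go:) is light, so stress falls on the antepenult (syllable 6, lo).
Primary stress: syllable 6 → sti.ko.ba:.kla:b.pu.ˈlo.go:.fi:.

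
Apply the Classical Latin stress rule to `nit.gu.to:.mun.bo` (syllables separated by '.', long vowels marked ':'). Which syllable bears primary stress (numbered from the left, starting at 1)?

Classical Latin: stress the penult if heavy (long vowel or closed), else the antepenult.
Weights: 3 to: H, 4 mun H, 5 bo L.
The penult (syllable 4, mun) is heavy, so it takes stress.
Stress on syllable 4: nit.gu.to:.ˈmun.bo.

4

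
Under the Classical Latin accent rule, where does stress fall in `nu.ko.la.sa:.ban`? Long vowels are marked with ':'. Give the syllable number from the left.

4

Classical Latin: stress the penult if heavy (long vowel or closed), else the antepenult.
Weights: 3 la L, 4 sa: H, 5 ban H.
The penult (syllable 4, sa:) is heavy, so it takes stress.
Stress on syllable 4: nu.ko.la.ˈsa:.ban.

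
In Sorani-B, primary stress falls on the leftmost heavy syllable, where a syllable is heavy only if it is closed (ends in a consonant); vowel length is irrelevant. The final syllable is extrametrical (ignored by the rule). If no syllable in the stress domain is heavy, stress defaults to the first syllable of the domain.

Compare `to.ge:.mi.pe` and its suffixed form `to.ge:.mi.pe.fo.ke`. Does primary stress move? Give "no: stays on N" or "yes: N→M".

no: stays on 1

Base `to.ge:.mi.pe` (4 syllables):
  The final syllable (4, pe) is extrametrical; the stress domain is syllables 1–3.
  Weights: 1 to L, 2 ge: L, 3 mi L.
  No heavy syllable in the domain; default to the first syllable of the domain = syllable 1.
  → primary stress on syllable 1.
Suffixed `to.ge:.mi.pe.fo.ke` (6 syllables):
  The final syllable (6, ke) is extrametrical; the stress domain is syllables 1–5.
  Weights: 1 to L, 2 ge: L, 3 mi L, 4 pe L, 5 fo L.
  No heavy syllable in the domain; default to the first syllable of the domain = syllable 1.
  → primary stress on syllable 1.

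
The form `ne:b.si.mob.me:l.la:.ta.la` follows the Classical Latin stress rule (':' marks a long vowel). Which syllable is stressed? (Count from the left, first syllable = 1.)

5

Classical Latin: stress the penult if heavy (long vowel or closed), else the antepenult.
Weights: 5 la: H, 6 ta L, 7 la L.
The penult (syllable 6, ta) is light, so stress falls on the antepenult (syllable 5, la:).
Stress on syllable 5: ne:b.si.mob.me:l.ˈla:.ta.la.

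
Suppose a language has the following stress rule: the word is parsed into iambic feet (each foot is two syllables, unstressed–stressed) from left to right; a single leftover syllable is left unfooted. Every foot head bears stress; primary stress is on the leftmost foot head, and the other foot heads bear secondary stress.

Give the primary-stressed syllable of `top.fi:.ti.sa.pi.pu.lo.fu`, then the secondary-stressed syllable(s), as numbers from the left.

primary 2, secondary 4, 6, 8

Parse left to right into iambic (σˈσ) feet: (top.ˈfi:) (ti.ˈsa) (pi.ˈpu) (lo.ˈfu).
Foot heads (stressed positions): 2, 4, 6, 8.
End Rule Leftmost: primary stress on the leftmost head = syllable 2.
Secondary stress on 4, 6, 8: top.ˈfi:.ti.ˌsa.pi.ˌpu.lo.ˌfu.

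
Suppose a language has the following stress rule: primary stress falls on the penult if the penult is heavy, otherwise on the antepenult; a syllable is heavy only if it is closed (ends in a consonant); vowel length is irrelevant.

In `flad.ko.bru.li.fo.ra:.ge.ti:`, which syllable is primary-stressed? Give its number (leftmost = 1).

Weights: 6 ra: L, 7 ge L, 8 ti: L.
The penult (syllable 7, ge) is light, so stress falls on the antepenult (syllable 6, ra:).
Primary stress: syllable 6 → flad.ko.bru.li.fo.ˈra:.ge.ti:.

6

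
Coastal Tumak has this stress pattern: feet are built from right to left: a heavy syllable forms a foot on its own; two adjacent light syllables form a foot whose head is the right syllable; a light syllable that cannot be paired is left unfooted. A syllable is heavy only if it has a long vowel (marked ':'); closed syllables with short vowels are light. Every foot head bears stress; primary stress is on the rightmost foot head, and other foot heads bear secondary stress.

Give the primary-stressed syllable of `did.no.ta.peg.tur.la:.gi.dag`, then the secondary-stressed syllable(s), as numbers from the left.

Weights: 1 did L, 2 no L, 3 ta L, 4 peg L, 5 tur L, 6 la: H, 7 gi L, 8 dag L.
Parse right to left (heavy = foot alone; LL = one foot; stranded L unfooted): did (no.ˈta) (peg.ˈtur) (ˈla:) (gi.ˈdag).
Foot heads: 3, 5, 6, 8.
Primary stress on the rightmost head = syllable 8.
Secondary stress on 3, 5, 6: did.no.ˌta.peg.ˌtur.ˌla:.gi.ˈdag.

primary 8, secondary 3, 5, 6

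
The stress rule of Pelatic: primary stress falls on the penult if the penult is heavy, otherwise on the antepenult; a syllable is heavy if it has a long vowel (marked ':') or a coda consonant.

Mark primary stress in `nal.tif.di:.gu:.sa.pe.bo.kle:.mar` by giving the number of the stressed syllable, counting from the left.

8

Weights: 7 bo L, 8 kle: H, 9 mar H.
The penult (syllable 8, kle:) is heavy, so it takes stress.
Primary stress: syllable 8 → nal.tif.di:.gu:.sa.pe.bo.ˈkle:.mar.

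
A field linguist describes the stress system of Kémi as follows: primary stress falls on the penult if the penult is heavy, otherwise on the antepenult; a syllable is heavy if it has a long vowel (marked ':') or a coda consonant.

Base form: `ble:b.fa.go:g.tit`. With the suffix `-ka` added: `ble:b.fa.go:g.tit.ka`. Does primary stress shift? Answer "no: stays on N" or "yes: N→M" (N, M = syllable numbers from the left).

Base `ble:b.fa.go:g.tit` (4 syllables):
  Weights: 2 fa L, 3 go:g H, 4 tit H.
  The penult (syllable 3, go:g) is heavy, so it takes stress.
  → primary stress on syllable 3.
Suffixed `ble:b.fa.go:g.tit.ka` (5 syllables):
  Weights: 3 go:g H, 4 tit H, 5 ka L.
  The penult (syllable 4, tit) is heavy, so it takes stress.
  → primary stress on syllable 4.

yes: 3→4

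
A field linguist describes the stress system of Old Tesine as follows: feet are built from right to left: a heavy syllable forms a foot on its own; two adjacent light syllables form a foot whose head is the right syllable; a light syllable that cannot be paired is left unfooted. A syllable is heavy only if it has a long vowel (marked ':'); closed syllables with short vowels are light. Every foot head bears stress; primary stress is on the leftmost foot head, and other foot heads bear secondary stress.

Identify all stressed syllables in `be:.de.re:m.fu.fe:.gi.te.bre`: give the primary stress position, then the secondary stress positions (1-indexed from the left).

primary 1, secondary 3, 5, 8

Weights: 1 be: H, 2 de L, 3 re:m H, 4 fu L, 5 fe: H, 6 gi L, 7 te L, 8 bre L.
Parse right to left (heavy = foot alone; LL = one foot; stranded L unfooted): (ˈbe:) de (ˈre:m) fu (ˈfe:) gi (te.ˈbre).
Foot heads: 1, 3, 5, 8.
Primary stress on the leftmost head = syllable 1.
Secondary stress on 3, 5, 8: ˈbe:.de.ˌre:m.fu.ˌfe:.gi.te.ˌbre.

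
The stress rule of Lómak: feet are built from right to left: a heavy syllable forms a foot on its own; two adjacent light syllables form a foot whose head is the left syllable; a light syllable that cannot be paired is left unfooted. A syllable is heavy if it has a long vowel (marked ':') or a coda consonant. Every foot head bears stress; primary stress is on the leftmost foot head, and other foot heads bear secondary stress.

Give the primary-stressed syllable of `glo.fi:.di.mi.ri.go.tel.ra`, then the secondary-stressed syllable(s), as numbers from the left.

Weights: 1 glo L, 2 fi: H, 3 di L, 4 mi L, 5 ri L, 6 go L, 7 tel H, 8 ra L.
Parse right to left (heavy = foot alone; LL = one foot; stranded L unfooted): glo (ˈfi:) (ˈdi.mi) (ˈri.go) (ˈtel) ra.
Foot heads: 2, 3, 5, 7.
Primary stress on the leftmost head = syllable 2.
Secondary stress on 3, 5, 7: glo.ˈfi:.ˌdi.mi.ˌri.go.ˌtel.ra.

primary 2, secondary 3, 5, 7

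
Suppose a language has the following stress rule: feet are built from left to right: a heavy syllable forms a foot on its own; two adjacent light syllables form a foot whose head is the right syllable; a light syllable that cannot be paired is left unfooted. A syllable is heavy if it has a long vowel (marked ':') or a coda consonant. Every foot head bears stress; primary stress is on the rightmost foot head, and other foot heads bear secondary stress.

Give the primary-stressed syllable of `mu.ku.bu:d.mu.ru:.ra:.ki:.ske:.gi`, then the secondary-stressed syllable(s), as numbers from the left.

primary 8, secondary 2, 3, 5, 6, 7

Weights: 1 mu L, 2 ku L, 3 bu:d H, 4 mu L, 5 ru: H, 6 ra: H, 7 ki: H, 8 ske: H, 9 gi L.
Parse left to right (heavy = foot alone; LL = one foot; stranded L unfooted): (mu.ˈku) (ˈbu:d) mu (ˈru:) (ˈra:) (ˈki:) (ˈske:) gi.
Foot heads: 2, 3, 5, 6, 7, 8.
Primary stress on the rightmost head = syllable 8.
Secondary stress on 2, 3, 5, 6, 7: mu.ˌku.ˌbu:d.mu.ˌru:.ˌra:.ˌki:.ˈske:.gi.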